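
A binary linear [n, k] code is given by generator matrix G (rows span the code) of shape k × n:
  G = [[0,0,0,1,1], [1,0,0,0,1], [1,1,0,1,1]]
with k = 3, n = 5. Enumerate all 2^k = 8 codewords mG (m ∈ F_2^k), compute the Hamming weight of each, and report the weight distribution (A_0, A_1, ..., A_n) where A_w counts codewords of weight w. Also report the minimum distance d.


Weight distribution: A_0 = 1, A_2 = 6, A_4 = 1. Minimum distance d = 2.

Enumerate all 2^3 = 8 messages m ∈ F_2^3.
For each, compute codeword c = mG in F_2^5, then tally its weight.
  m = 000 → c = 00000, weight = 0.
  m = 100 → c = 00011, weight = 2.
  m = 010 → c = 10001, weight = 2.
  m = 110 → c = 10010, weight = 2.
  m = 001 → c = 11011, weight = 4.
  m = 101 → c = 11000, weight = 2.
  m = 011 → c = 01010, weight = 2.
  m = 111 → c = 01001, weight = 2.
Tally weights:
  weight 0: 1 codewords.
  weight 2: 6 codewords.
  weight 4: 1 codewords.
Minimum distance d = smallest w > 0 with A_w > 0 = 2.
Sanity: Σ A_w = 8 = 2^3 = 8 ✓.


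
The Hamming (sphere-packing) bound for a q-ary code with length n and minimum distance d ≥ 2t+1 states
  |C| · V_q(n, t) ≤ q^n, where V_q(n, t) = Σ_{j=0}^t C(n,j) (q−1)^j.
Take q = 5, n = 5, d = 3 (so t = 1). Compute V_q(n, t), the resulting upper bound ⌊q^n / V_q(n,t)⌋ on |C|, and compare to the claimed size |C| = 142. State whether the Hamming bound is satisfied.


V_q(n, t) = 21, q^n = 3125, Hamming bound = 148, |C| = 142 ≤ bound (satisfied).

Step 1: Compute V_q(n, t) = Σ_{j=0}^1 C(n, j) (q−1)^j.
  j = 0: C(5,0)·(4)^0 = 1·1 = 1.
  j = 1: C(5,1)·(4)^1 = 5·4 = 20.
  V_q(n, t) = 1 + 20 = 21.
Step 2: q^n = 5^5 = 3125.
Step 3: Hamming bound ⌊q^n / V_q(n,t)⌋ = ⌊3125/21⌋ = 148.
Step 4: Compare |C| = 142 to 148: satisfied.
The claimed |C| lies below the Hamming bound.


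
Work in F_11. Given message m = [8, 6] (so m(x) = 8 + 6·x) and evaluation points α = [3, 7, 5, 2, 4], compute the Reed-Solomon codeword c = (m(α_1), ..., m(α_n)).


c = [4, 6, 5, 9, 10]

Message polynomial: m(x) = 8 + 6·x (mod 11).
For each evaluation point α_i, compute m(α_i) mod 11:
  α_1 = 3: Horner steps 6 → 4, so m(3) = 4.
  α_2 = 7: Horner steps 6 → 6, so m(7) = 6.
  α_3 = 5: Horner steps 6 → 5, so m(5) = 5.
  α_4 = 2: Horner steps 6 → 9, so m(2) = 9.
  α_5 = 4: Horner steps 6 → 10, so m(4) = 10.
Codeword c = [4, 6, 5, 9, 10] ∈ F_11^5.


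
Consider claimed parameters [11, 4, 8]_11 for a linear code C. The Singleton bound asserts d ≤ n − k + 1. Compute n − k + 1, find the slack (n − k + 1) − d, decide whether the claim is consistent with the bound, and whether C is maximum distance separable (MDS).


Singleton RHS = n − k + 1 = 8, slack = 0, bound satisfied, MDS.

Singleton bound: d ≤ n − k + 1.
Here n = 11, k = 4, so n − k + 1 = 8.
Given d = 8, check d ≤ 8: YES.
Slack = (n − k + 1) − d = 0.
The code is MDS (slack = 0).
Description: the claimed parameters are [11, 4, 8]_11; such a code would be MDS (meets Singleton bound).


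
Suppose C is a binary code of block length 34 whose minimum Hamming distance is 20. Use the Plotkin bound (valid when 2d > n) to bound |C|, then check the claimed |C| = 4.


Plotkin bound M ≤ 6; given |C| = 4 ≤ bound (satisfied).

Check applicability: 2d = 40, n = 34.
2d − n = 6 > 0, so Plotkin applies.
Compute d/(2d−n) = 20/6 ≈ 3.3333.
⌊d/(2d−n)⌋ = 3.
Plotkin bound: M ≤ 2·3 = 6.
Given |C| = 4, check: satisfied.
This |C| is below the Plotkin bound.


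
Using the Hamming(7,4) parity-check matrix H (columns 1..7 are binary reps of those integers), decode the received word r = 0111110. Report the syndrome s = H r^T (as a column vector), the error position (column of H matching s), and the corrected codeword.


s = (1, 1, 0)^T, error position = 6, corrected codeword c = 0111100

Compute s = H r^T mod 2 one row at a time:
  s_1 = 1 + 1 + 1 + 0 = 3 ≡ 1 (mod 2).
  s_2 = 1 + 1 + 1 + 0 = 3 ≡ 1 (mod 2).
  s_3 = 0 + 1 + 1 + 0 = 2 ≡ 0 (mod 2).
s = (1, 1, 0)^T — this equals column 6 of H (binary 110), so error is at position 6.
Correct: flip bit 6 of r = 0111110 to get c = 0111100.


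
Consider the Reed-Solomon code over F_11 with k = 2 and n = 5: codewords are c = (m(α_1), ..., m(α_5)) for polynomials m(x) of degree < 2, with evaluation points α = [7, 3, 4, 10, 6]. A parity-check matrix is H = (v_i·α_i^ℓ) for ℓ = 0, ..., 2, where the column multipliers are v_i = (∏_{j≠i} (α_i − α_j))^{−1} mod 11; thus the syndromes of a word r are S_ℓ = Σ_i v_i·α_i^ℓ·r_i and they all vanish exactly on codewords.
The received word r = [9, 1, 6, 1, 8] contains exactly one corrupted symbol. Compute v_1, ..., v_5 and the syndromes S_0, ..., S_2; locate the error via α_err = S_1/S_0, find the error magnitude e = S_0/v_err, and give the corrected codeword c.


S = (1, 3, 9), error at position 2, error magnitude e = 7, c = [9, 5, 6, 1, 8].

Step 1: column multipliers v_i = (∏_{j≠i}(α_i − α_j))^{−1} mod 11.
  i = 1 (α = 7): (7−3)(7−4)(7−10)(7−6) = 4·3·(−3)·1 = −36 ≡ 8, so v_1 = 8^{−1} = 7 (mod 11).
  i = 2 (α = 3): (3−7)(3−4)(3−10)(3−6) = (−4)·(−1)·(−7)·(−3) = 84 ≡ 7, so v_2 = 7^{−1} = 8 (mod 11).
  i = 3 (α = 4): (4−7)(4−3)(4−10)(4−6) = (−3)·1·(−6)·(−2) = −36 ≡ 8, so v_3 = 8^{−1} = 7 (mod 11).
  i = 4 (α = 10): (10−7)(10−3)(10−4)(10−6) = 3·7·6·4 = 504 ≡ 9, so v_4 = 9^{−1} = 5 (mod 11).
  i = 5 (α = 6): (6−7)(6−3)(6−4)(6−10) = (−1)·3·2·(−4) = 24 ≡ 2, so v_5 = 2^{−1} = 6 (mod 11).
  v = [7, 8, 7, 5, 6].
Step 2: syndromes of r = [9, 1, 6, 1, 8] (all sums mod 11).
  S_0 = Σ v_i r_i = 7·9 + 8·1 + 7·6 + 5·1 + 6·8 = 166 ≡ 1.
  S_1 = Σ v_i α_i r_i = 7·7·9 + 8·3·1 + 7·4·6 + 5·10·1 + 6·6·8 = 971 ≡ 3.
  α_i^2 mod 11 = [5, 9, 5, 1, 3].
  S_2 = Σ v_i α_i^2 r_i = 7·5·9 + 8·9·1 + 7·5·6 + 5·1·1 + 6·3·8 = 746 ≡ 9.
  S = (1, 3, 9) ≠ 0, so r is not a codeword (an error is present).
Step 3: locate the error. For a single error e at position i, S_ℓ = v_i·e·α_i^ℓ, so α_err = S_1/S_0.
  S_0^{−1} = 1^{−1} = 1 (mod 11), so α_err = 3·1 = 3 ≡ 3 = α_2. Error position i = 2.
  Consistency check: S_2/S_1 = 9·4 = 36 ≡ 3 = α_err ✓ (single-error assumption holds).
Step 4: error magnitude e = S_0/v_2 = S_0·∏_{j≠2}(α_2 − α_j) = 1·7 = 7 ≡ 7 (mod 11).
Step 5: correct position 2: c_2 = r_2 − e = 1 − 7 ≡ 5 (mod 11). Hence c = [9, 5, 6, 1, 8].
  Check: interpolating c through the α_i gives m(x) = 2 + 1·x (degree < 2) with m(α_i) = c_i for every i, so c is indeed a codeword.


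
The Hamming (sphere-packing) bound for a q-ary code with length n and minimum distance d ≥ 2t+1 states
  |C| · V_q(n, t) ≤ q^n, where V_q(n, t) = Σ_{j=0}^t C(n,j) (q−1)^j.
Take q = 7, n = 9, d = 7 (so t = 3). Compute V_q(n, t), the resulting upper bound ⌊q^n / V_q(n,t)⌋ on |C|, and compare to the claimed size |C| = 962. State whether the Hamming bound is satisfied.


V_q(n, t) = 19495, q^n = 40353607, Hamming bound = 2069, |C| = 962 ≤ bound (satisfied).

Step 1: Compute V_q(n, t) = Σ_{j=0}^3 C(n, j) (q−1)^j.
  j = 0: C(9,0)·(6)^0 = 1·1 = 1.
  j = 1: C(9,1)·(6)^1 = 9·6 = 54.
  j = 2: C(9,2)·(6)^2 = 36·36 = 1296.
  j = 3: C(9,3)·(6)^3 = 84·216 = 18144.
  V_q(n, t) = 1 + 54 + 1296 + 18144 = 19495.
Step 2: q^n = 7^9 = 40353607.
Step 3: Hamming bound ⌊q^n / V_q(n,t)⌋ = ⌊40353607/19495⌋ = 2069.
Step 4: Compare |C| = 962 to 2069: satisfied.
The claimed |C| lies below the Hamming bound.


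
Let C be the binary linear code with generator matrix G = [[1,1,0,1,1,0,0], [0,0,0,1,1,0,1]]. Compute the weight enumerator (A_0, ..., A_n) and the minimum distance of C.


Weight distribution: A_0 = 1, A_3 = 2, A_4 = 1. Minimum distance d = 3.

Enumerate all 2^2 = 4 messages m ∈ F_2^2.
For each, compute codeword c = mG in F_2^7, then tally its weight.
  m = 00 → c = 0000000, weight = 0.
  m = 10 → c = 1101100, weight = 4.
  m = 01 → c = 0001101, weight = 3.
  m = 11 → c = 1100001, weight = 3.
Tally weights:
  weight 0: 1 codewords.
  weight 3: 2 codewords.
  weight 4: 1 codewords.
Minimum distance d = smallest w > 0 with A_w > 0 = 3.
Sanity: Σ A_w = 4 = 2^2 = 4 ✓.


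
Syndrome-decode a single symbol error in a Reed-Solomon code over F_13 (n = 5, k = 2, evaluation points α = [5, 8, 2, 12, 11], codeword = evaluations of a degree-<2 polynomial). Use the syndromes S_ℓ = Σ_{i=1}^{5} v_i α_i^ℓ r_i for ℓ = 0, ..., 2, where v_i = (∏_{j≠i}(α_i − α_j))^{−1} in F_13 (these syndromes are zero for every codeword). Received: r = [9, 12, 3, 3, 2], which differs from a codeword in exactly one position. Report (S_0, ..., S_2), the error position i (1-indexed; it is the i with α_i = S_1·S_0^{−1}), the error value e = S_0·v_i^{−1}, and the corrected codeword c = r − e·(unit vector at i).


S = (11, 9, 5), error at position 3, error magnitude e = 10, c = [9, 12, 6, 3, 2].

Step 1: column multipliers v_i = (∏_{j≠i}(α_i − α_j))^{−1} mod 13.
  i = 1 (α = 5): (5−8)(5−2)(5−12)(5−11) = (−3)·3·(−7)·(−6) = −378 ≡ 12, so v_1 = 12^{−1} = 12 (mod 13).
  i = 2 (α = 8): (8−5)(8−2)(8−12)(8−11) = 3·6·(−4)·(−3) = 216 ≡ 8, so v_2 = 8^{−1} = 5 (mod 13).
  i = 3 (α = 2): (2−5)(2−8)(2−12)(2−11) = (−3)·(−6)·(−10)·(−9) = 1620 ≡ 8, so v_3 = 8^{−1} = 5 (mod 13).
  i = 4 (α = 12): (12−5)(12−8)(12−2)(12−11) = 7·4·10·1 = 280 ≡ 7, so v_4 = 7^{−1} = 2 (mod 13).
  i = 5 (α = 11): (11−5)(11−8)(11−2)(11−12) = 6·3·9·(−1) = −162 ≡ 7, so v_5 = 7^{−1} = 2 (mod 13).
  v = [12, 5, 5, 2, 2].
Step 2: syndromes of r = [9, 12, 3, 3, 2] (all sums mod 13).
  S_0 = Σ v_i r_i = 12·9 + 5·12 + 5·3 + 2·3 + 2·2 = 193 ≡ 11.
  S_1 = Σ v_i α_i r_i = 12·5·9 + 5·8·12 + 5·2·3 + 2·12·3 + 2·11·2 = 1166 ≡ 9.
  α_i^2 mod 13 = [12, 12, 4, 1, 4].
  S_2 = Σ v_i α_i^2 r_i = 12·12·9 + 5·12·12 + 5·4·3 + 2·1·3 + 2·4·2 = 2098 ≡ 5.
  S = (11, 9, 5) ≠ 0, so r is not a codeword (an error is present).
Step 3: locate the error. For a single error e at position i, S_ℓ = v_i·e·α_i^ℓ, so α_err = S_1/S_0.
  S_0^{−1} = 11^{−1} = 6 (mod 13), so α_err = 9·6 = 54 ≡ 2 = α_3. Error position i = 3.
  Consistency check: S_2/S_1 = 5·3 = 15 ≡ 2 = α_err ✓ (single-error assumption holds).
Step 4: error magnitude e = S_0/v_3 = S_0·∏_{j≠3}(α_3 − α_j) = 11·8 = 88 ≡ 10 (mod 13).
Step 5: correct position 3: c_3 = r_3 − e = 3 − 10 ≡ 6 (mod 13). Hence c = [9, 12, 6, 3, 2].
  Check: interpolating c through the α_i gives m(x) = 4 + 1·x (degree < 2) with m(α_i) = c_i for every i, so c is indeed a codeword.


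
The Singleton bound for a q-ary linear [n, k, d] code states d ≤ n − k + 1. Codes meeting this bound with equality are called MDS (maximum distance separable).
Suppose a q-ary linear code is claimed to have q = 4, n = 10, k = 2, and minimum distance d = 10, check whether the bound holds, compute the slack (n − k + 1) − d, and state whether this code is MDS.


Singleton RHS = n − k + 1 = 9, slack = -1, bound violated (no such code; not MDS).

Singleton bound: d ≤ n − k + 1.
Here n = 10, k = 2, so n − k + 1 = 9.
Given d = 10, check d ≤ 9: NO.
Slack = (n − k + 1) − d = -1.
The slack is negative: d = 10 exceeds n − k + 1 = 9 by 1, so the Singleton bound is violated and no linear [10, 2, 10]_4 code can exist. In particular it is not MDS (MDS requires d = n − k + 1 exactly).
Description: the claimed parameters are [10, 2, 10]_4; such a code would be impossible (violates the Singleton bound).


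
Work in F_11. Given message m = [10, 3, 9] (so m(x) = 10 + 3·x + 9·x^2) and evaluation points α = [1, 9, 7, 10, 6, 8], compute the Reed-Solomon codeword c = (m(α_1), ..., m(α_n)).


c = [0, 7, 10, 5, 0, 5]

Message polynomial: m(x) = 10 + 3·x + 9·x^2 (mod 11).
For each evaluation point α_i, compute m(α_i) mod 11:
  α_1 = 1: Horner steps 9 → 1 → 0, so m(1) = 0.
  α_2 = 9: Horner steps 9 → 7 → 7, so m(9) = 7.
  α_3 = 7: Horner steps 9 → 0 → 10, so m(7) = 10.
  α_4 = 10: Horner steps 9 → 5 → 5, so m(10) = 5.
  α_5 = 6: Horner steps 9 → 2 → 0, so m(6) = 0.
  α_6 = 8: Horner steps 9 → 9 → 5, so m(8) = 5.
Codeword c = [0, 7, 10, 5, 0, 5] ∈ F_11^6.


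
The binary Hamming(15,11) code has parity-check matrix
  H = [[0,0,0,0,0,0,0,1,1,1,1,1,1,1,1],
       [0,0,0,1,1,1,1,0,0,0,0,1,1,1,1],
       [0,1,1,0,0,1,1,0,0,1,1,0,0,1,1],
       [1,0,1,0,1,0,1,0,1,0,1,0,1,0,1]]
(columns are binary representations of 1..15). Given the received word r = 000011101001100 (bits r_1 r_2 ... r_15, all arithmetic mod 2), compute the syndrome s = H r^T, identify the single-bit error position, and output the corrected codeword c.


s = (1, 1, 0, 0)^T, error position = 12, corrected codeword c = 000011101000100

Compute s = H r^T mod 2 one row at a time:
  s_1 = 0 + 1 + 0 + 0 + 1 + 1 + 0 + 0 = 3 ≡ 1 (mod 2).
  s_2 = 0 + 1 + 1 + 1 + 1 + 1 + 0 + 0 = 5 ≡ 1 (mod 2).
  s_3 = 0 + 0 + 1 + 1 + 0 + 0 + 0 + 0 = 2 ≡ 0 (mod 2).
  s_4 = 0 + 0 + 1 + 1 + 1 + 0 + 1 + 0 = 4 ≡ 0 (mod 2).
s = (1, 1, 0, 0)^T — this equals column 12 of H (binary 1100), so error is at position 12.
Correct: flip bit 12 of r = 000011101001100 to get c = 000011101000100.


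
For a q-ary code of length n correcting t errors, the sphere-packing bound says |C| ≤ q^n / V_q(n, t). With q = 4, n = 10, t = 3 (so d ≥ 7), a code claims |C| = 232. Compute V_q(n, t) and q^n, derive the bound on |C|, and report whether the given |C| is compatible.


V_q(n, t) = 3676, q^n = 1048576, Hamming bound = 285, |C| = 232 ≤ bound (satisfied).

Step 1: Compute V_q(n, t) = Σ_{j=0}^3 C(n, j) (q−1)^j.
  j = 0: C(10,0)·(3)^0 = 1·1 = 1.
  j = 1: C(10,1)·(3)^1 = 10·3 = 30.
  j = 2: C(10,2)·(3)^2 = 45·9 = 405.
  j = 3: C(10,3)·(3)^3 = 120·27 = 3240.
  V_q(n, t) = 1 + 30 + 405 + 3240 = 3676.
Step 2: q^n = 4^10 = 1048576.
Step 3: Hamming bound ⌊q^n / V_q(n,t)⌋ = ⌊1048576/3676⌋ = 285.
Step 4: Compare |C| = 232 to 285: satisfied.
The claimed |C| lies below the Hamming bound.


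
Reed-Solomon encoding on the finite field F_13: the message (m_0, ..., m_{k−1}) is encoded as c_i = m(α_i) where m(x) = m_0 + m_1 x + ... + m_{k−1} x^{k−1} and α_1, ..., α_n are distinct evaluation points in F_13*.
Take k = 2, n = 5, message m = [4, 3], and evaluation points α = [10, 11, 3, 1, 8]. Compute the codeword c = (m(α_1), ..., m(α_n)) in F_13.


c = [8, 11, 0, 7, 2]

Message polynomial: m(x) = 4 + 3·x (mod 13).
For each evaluation point α_i, compute m(α_i) mod 13:
  α_1 = 10: Horner steps 3 → 8, so m(10) = 8.
  α_2 = 11: Horner steps 3 → 11, so m(11) = 11.
  α_3 = 3: Horner steps 3 → 0, so m(3) = 0.
  α_4 = 1: Horner steps 3 → 7, so m(1) = 7.
  α_5 = 8: Horner steps 3 → 2, so m(8) = 2.
Codeword c = [8, 11, 0, 7, 2] ∈ F_13^5.


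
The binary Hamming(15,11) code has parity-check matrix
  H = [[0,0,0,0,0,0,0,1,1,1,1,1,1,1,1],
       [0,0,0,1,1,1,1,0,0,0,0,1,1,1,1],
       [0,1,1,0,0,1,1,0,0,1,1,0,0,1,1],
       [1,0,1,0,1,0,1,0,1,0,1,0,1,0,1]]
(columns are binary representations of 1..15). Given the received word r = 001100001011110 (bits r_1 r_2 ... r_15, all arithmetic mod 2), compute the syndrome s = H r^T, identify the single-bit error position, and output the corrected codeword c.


s = (1, 0, 1, 0)^T, error position = 10, corrected codeword c = 001100001111110

Compute s = H r^T mod 2 one row at a time:
  s_1 = 0 + 1 + 0 + 1 + 1 + 1 + 1 + 0 = 5 ≡ 1 (mod 2).
  s_2 = 1 + 0 + 0 + 0 + 1 + 1 + 1 + 0 = 4 ≡ 0 (mod 2).
  s_3 = 0 + 1 + 0 + 0 + 0 + 1 + 1 + 0 = 3 ≡ 1 (mod 2).
  s_4 = 0 + 1 + 0 + 0 + 1 + 1 + 1 + 0 = 4 ≡ 0 (mod 2).
s = (1, 0, 1, 0)^T — this equals column 10 of H (binary 1010), so error is at position 10.
Correct: flip bit 10 of r = 001100001011110 to get c = 001100001111110.


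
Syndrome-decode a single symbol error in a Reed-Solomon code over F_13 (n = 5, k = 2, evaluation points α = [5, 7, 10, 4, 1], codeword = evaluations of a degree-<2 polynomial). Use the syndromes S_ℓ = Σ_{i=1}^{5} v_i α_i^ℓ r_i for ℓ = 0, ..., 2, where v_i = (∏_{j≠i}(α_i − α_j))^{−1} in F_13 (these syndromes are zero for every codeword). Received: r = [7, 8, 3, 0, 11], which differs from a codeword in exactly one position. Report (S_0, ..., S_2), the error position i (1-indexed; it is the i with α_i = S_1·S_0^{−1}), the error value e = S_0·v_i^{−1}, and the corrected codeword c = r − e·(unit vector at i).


S = (10, 10, 10), error at position 5, error magnitude e = 6, c = [7, 8, 3, 0, 5].

Step 1: column multipliers v_i = (∏_{j≠i}(α_i − α_j))^{−1} mod 13.
  i = 1 (α = 5): (5−7)(5−10)(5−4)(5−1) = (−2)·(−5)·1·4 = 40 ≡ 1, so v_1 = 1^{−1} = 1 (mod 13).
  i = 2 (α = 7): (7−5)(7−10)(7−4)(7−1) = 2·(−3)·3·6 = −108 ≡ 9, so v_2 = 9^{−1} = 3 (mod 13).
  i = 3 (α = 10): (10−5)(10−7)(10−4)(10−1) = 5·3·6·9 = 810 ≡ 4, so v_3 = 4^{−1} = 10 (mod 13).
  i = 4 (α = 4): (4−5)(4−7)(4−10)(4−1) = (−1)·(−3)·(−6)·3 = −54 ≡ 11, so v_4 = 11^{−1} = 6 (mod 13).
  i = 5 (α = 1): (1−5)(1−7)(1−10)(1−4) = (−4)·(−6)·(−9)·(−3) = 648 ≡ 11, so v_5 = 11^{−1} = 6 (mod 13).
  v = [1, 3, 10, 6, 6].
Step 2: syndromes of r = [7, 8, 3, 0, 11] (all sums mod 13).
  S_0 = Σ v_i r_i = 1·7 + 3·8 + 10·3 + 6·0 + 6·11 = 127 ≡ 10.
  S_1 = Σ v_i α_i r_i = 1·5·7 + 3·7·8 + 10·10·3 + 6·4·0 + 6·1·11 = 569 ≡ 10.
  α_i^2 mod 13 = [12, 10, 9, 3, 1].
  S_2 = Σ v_i α_i^2 r_i = 1·12·7 + 3·10·8 + 10·9·3 + 6·3·0 + 6·1·11 = 660 ≡ 10.
  S = (10, 10, 10) ≠ 0, so r is not a codeword (an error is present).
Step 3: locate the error. For a single error e at position i, S_ℓ = v_i·e·α_i^ℓ, so α_err = S_1/S_0.
  S_0^{−1} = 10^{−1} = 4 (mod 13), so α_err = 10·4 = 40 ≡ 1 = α_5. Error position i = 5.
  Consistency check: S_2/S_1 = 10·4 = 40 ≡ 1 = α_err ✓ (single-error assumption holds).
Step 4: error magnitude e = S_0/v_5 = S_0·∏_{j≠5}(α_5 − α_j) = 10·11 = 110 ≡ 6 (mod 13).
Step 5: correct position 5: c_5 = r_5 − e = 11 − 6 ≡ 5 (mod 13). Hence c = [7, 8, 3, 0, 5].
  Check: interpolating c through the α_i gives m(x) = 11 + 7·x (degree < 2) with m(α_i) = c_i for every i, so c is indeed a codeword.


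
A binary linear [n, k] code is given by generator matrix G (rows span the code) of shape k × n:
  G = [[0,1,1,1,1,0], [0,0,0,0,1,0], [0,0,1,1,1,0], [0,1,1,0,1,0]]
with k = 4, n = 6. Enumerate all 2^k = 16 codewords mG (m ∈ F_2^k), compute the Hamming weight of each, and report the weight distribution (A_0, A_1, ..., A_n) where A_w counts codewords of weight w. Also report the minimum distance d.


Weight distribution: A_0 = 1, A_1 = 4, A_2 = 6, A_3 = 4, A_4 = 1. Minimum distance d = 1.

Enumerate all 2^4 = 16 messages m ∈ F_2^4.
For each, compute codeword c = mG in F_2^6, then tally its weight.
  m = 0000 → c = 000000, weight = 0.
  m = 1000 → c = 011110, weight = 4.
  m = 0100 → c = 000010, weight = 1.
  m = 1100 → c = 011100, weight = 3.
  m = 0010 → c = 001110, weight = 3.
  m = 1010 → c = 010000, weight = 1.
  m = 0110 → c = 001100, weight = 2.
  m = 1110 → c = 010010, weight = 2.
  m = 0001 → c = 011010, weight = 3.
  m = 1001 → c = 000100, weight = 1.
  m = 0101 → c = 011000, weight = 2.
  m = 1101 → c = 000110, weight = 2.
  m = 0011 → c = 010100, weight = 2.
  m = 1011 → c = 001010, weight = 2.
  m = 0111 → c = 010110, weight = 3.
  m = 1111 → c = 001000, weight = 1.
Tally weights:
  weight 0: 1 codewords.
  weight 1: 4 codewords.
  weight 2: 6 codewords.
  weight 3: 4 codewords.
  weight 4: 1 codewords.
Minimum distance d = smallest w > 0 with A_w > 0 = 1.
Sanity: Σ A_w = 16 = 2^4 = 16 ✓.


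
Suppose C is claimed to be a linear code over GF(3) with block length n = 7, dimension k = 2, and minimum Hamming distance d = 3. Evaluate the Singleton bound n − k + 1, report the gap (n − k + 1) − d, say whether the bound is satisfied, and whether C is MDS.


Singleton RHS = n − k + 1 = 6, slack = 3, bound satisfied, not MDS.

Singleton bound: d ≤ n − k + 1.
Here n = 7, k = 2, so n − k + 1 = 6.
Given d = 3, check d ≤ 6: YES.
Slack = (n − k + 1) − d = 3.
The code is NOT MDS (slack = 3 > 0).
Description: the claimed parameters are [7, 2, 3]_3; such a code would be non-MDS.


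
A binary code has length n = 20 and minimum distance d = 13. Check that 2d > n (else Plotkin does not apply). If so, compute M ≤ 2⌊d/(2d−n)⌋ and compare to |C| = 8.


Plotkin bound M ≤ 4; given |C| = 8 > bound (violated).

Check applicability: 2d = 26, n = 20.
2d − n = 6 > 0, so Plotkin applies.
Compute d/(2d−n) = 13/6 ≈ 2.1667.
⌊d/(2d−n)⌋ = 2.
Plotkin bound: M ≤ 2·2 = 4.
Given |C| = 8, check: VIOLATED.
This |C| is above the Plotkin bound, so no binary code with n = 20, d = 13 and 8 codewords exists.


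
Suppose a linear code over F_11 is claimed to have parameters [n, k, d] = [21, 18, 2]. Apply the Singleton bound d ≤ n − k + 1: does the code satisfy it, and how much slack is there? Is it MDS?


Singleton RHS = n − k + 1 = 4, slack = 2, bound satisfied, not MDS.

Singleton bound: d ≤ n − k + 1.
Here n = 21, k = 18, so n − k + 1 = 4.
Given d = 2, check d ≤ 4: YES.
Slack = (n − k + 1) − d = 2.
The code is NOT MDS (slack = 2 > 0).
Description: the claimed parameters are [21, 18, 2]_11; such a code would be non-MDS.


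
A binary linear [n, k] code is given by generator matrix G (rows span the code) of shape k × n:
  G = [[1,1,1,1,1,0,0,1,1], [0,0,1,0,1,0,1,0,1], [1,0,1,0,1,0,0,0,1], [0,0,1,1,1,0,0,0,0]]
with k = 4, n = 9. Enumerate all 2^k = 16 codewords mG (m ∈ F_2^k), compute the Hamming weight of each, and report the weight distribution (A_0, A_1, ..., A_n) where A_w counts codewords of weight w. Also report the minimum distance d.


Weight distribution: A_0 = 1, A_2 = 1, A_3 = 4, A_4 = 5, A_5 = 2, A_6 = 1, A_7 = 2. Minimum distance d = 2.

Enumerate all 2^4 = 16 messages m ∈ F_2^4.
For each, compute codeword c = mG in F_2^9, then tally its weight.
  m = 0000 → c = 000000000, weight = 0.
  m = 1000 → c = 111110011, weight = 7.
  m = 0100 → c = 001010101, weight = 4.
  m = 1100 → c = 110100110, weight = 5.
  m = 0010 → c = 101010001, weight = 4.
  m = 1010 → c = 010100010, weight = 3.
  m = 0110 → c = 100000100, weight = 2.
  m = 1110 → c = 011110111, weight = 7.
  m = 0001 → c = 001110000, weight = 3.
  m = 1001 → c = 110000011, weight = 4.
  m = 0101 → c = 000100101, weight = 3.
  m = 1101 → c = 111010110, weight = 6.
  m = 0011 → c = 100100001, weight = 3.
  m = 1011 → c = 011010010, weight = 4.
  m = 0111 → c = 101110100, weight = 5.
  m = 1111 → c = 010000111, weight = 4.
Tally weights:
  weight 0: 1 codewords.
  weight 2: 1 codewords.
  weight 3: 4 codewords.
  weight 4: 5 codewords.
  weight 5: 2 codewords.
  weight 6: 1 codewords.
  weight 7: 2 codewords.
Minimum distance d = smallest w > 0 with A_w > 0 = 2.
Sanity: Σ A_w = 16 = 2^4 = 16 ✓.


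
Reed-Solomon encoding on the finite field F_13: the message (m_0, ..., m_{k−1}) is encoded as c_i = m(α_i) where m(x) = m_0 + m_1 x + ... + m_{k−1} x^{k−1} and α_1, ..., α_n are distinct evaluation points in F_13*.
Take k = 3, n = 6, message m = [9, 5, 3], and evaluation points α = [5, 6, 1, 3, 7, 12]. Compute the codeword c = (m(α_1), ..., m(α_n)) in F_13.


c = [5, 4, 4, 12, 9, 7]

Message polynomial: m(x) = 9 + 5·x + 3·x^2 (mod 13).
For each evaluation point α_i, compute m(α_i) mod 13:
  α_1 = 5: Horner steps 3 → 7 → 5, so m(5) = 5.
  α_2 = 6: Horner steps 3 → 10 → 4, so m(6) = 4.
  α_3 = 1: Horner steps 3 → 8 → 4, so m(1) = 4.
  α_4 = 3: Horner steps 3 → 1 → 12, so m(3) = 12.
  α_5 = 7: Horner steps 3 → 0 → 9, so m(7) = 9.
  α_6 = 12: Horner steps 3 → 2 → 7, so m(12) = 7.
Codeword c = [5, 4, 4, 12, 9, 7] ∈ F_13^6.


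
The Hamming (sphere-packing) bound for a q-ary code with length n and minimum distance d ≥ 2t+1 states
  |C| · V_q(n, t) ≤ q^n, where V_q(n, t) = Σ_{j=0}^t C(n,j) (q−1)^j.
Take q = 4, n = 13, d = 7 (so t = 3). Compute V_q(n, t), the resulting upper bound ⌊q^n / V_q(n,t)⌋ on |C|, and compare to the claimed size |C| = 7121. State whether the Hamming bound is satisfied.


V_q(n, t) = 8464, q^n = 67108864, Hamming bound = 7928, |C| = 7121 ≤ bound (satisfied).

Step 1: Compute V_q(n, t) = Σ_{j=0}^3 C(n, j) (q−1)^j.
  j = 0: C(13,0)·(3)^0 = 1·1 = 1.
  j = 1: C(13,1)·(3)^1 = 13·3 = 39.
  j = 2: C(13,2)·(3)^2 = 78·9 = 702.
  j = 3: C(13,3)·(3)^3 = 286·27 = 7722.
  V_q(n, t) = 1 + 39 + 702 + 7722 = 8464.
Step 2: q^n = 4^13 = 67108864.
Step 3: Hamming bound ⌊q^n / V_q(n,t)⌋ = ⌊67108864/8464⌋ = 7928.
Step 4: Compare |C| = 7121 to 7928: satisfied.
The claimed |C| lies below the Hamming bound.


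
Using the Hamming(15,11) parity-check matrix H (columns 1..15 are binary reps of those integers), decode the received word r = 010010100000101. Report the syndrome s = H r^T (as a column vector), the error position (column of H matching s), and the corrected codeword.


s = (0, 0, 1, 0)^T, error position = 2, corrected codeword c = 000010100000101

Compute s = H r^T mod 2 one row at a time:
  s_1 = 0 + 0 + 0 + 0 + 0 + 1 + 0 + 1 = 2 ≡ 0 (mod 2).
  s_2 = 0 + 1 + 0 + 1 + 0 + 1 + 0 + 1 = 4 ≡ 0 (mod 2).
  s_3 = 1 + 0 + 0 + 1 + 0 + 0 + 0 + 1 = 3 ≡ 1 (mod 2).
  s_4 = 0 + 0 + 1 + 1 + 0 + 0 + 1 + 1 = 4 ≡ 0 (mod 2).
s = (0, 0, 1, 0)^T — this equals column 2 of H (binary 0010), so error is at position 2.
Correct: flip bit 2 of r = 010010100000101 to get c = 000010100000101.


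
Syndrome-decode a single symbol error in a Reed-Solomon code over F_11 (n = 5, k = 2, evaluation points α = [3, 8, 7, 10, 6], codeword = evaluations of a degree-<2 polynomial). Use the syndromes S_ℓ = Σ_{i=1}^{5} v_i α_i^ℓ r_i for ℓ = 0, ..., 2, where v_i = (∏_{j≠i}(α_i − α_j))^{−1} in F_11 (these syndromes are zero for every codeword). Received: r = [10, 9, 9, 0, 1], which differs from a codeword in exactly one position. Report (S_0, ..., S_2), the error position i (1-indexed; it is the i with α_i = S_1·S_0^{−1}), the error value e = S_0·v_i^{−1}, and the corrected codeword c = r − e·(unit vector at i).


S = (7, 1, 8), error at position 2, error magnitude e = 3, c = [10, 6, 9, 0, 1].

Step 1: column multipliers v_i = (∏_{j≠i}(α_i − α_j))^{−1} mod 11.
  i = 1 (α = 3): (3−8)(3−7)(3−10)(3−6) = (−5)·(−4)·(−7)·(−3) = 420 ≡ 2, so v_1 = 2^{−1} = 6 (mod 11).
  i = 2 (α = 8): (8−3)(8−7)(8−10)(8−6) = 5·1·(−2)·2 = −20 ≡ 2, so v_2 = 2^{−1} = 6 (mod 11).
  i = 3 (α = 7): (7−3)(7−8)(7−10)(7−6) = 4·(−1)·(−3)·1 = 12 ≡ 1, so v_3 = 1^{−1} = 1 (mod 11).
  i = 4 (α = 10): (10−3)(10−8)(10−7)(10−6) = 7·2·3·4 = 168 ≡ 3, so v_4 = 3^{−1} = 4 (mod 11).
  i = 5 (α = 6): (6−3)(6−8)(6−7)(6−10) = 3·(−2)·(−1)·(−4) = −24 ≡ 9, so v_5 = 9^{−1} = 5 (mod 11).
  v = [6, 6, 1, 4, 5].
Step 2: syndromes of r = [10, 9, 9, 0, 1] (all sums mod 11).
  S_0 = Σ v_i r_i = 6·10 + 6·9 + 1·9 + 4·0 + 5·1 = 128 ≡ 7.
  S_1 = Σ v_i α_i r_i = 6·3·10 + 6·8·9 + 1·7·9 + 4·10·0 + 5·6·1 = 705 ≡ 1.
  α_i^2 mod 11 = [9, 9, 5, 1, 3].
  S_2 = Σ v_i α_i^2 r_i = 6·9·10 + 6·9·9 + 1·5·9 + 4·1·0 + 5·3·1 = 1086 ≡ 8.
  S = (7, 1, 8) ≠ 0, so r is not a codeword (an error is present).
Step 3: locate the error. For a single error e at position i, S_ℓ = v_i·e·α_i^ℓ, so α_err = S_1/S_0.
  S_0^{−1} = 7^{−1} = 8 (mod 11), so α_err = 1·8 = 8 ≡ 8 = α_2. Error position i = 2.
  Consistency check: S_2/S_1 = 8·1 = 8 ≡ 8 = α_err ✓ (single-error assumption holds).
Step 4: error magnitude e = S_0/v_2 = S_0·∏_{j≠2}(α_2 − α_j) = 7·2 = 14 ≡ 3 (mod 11).
Step 5: correct position 2: c_2 = r_2 − e = 9 − 3 ≡ 6 (mod 11). Hence c = [10, 6, 9, 0, 1].
  Check: interpolating c through the α_i gives m(x) = 8 + 8·x (degree < 2) with m(α_i) = c_i for every i, so c is indeed a codeword.


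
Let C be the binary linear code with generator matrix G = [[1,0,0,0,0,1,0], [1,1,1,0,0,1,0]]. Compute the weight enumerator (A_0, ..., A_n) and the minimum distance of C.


Weight distribution: A_0 = 1, A_2 = 2, A_4 = 1. Minimum distance d = 2.

Enumerate all 2^2 = 4 messages m ∈ F_2^2.
For each, compute codeword c = mG in F_2^7, then tally its weight.
  m = 00 → c = 0000000, weight = 0.
  m = 10 → c = 1000010, weight = 2.
  m = 01 → c = 1110010, weight = 4.
  m = 11 → c = 0110000, weight = 2.
Tally weights:
  weight 0: 1 codewords.
  weight 2: 2 codewords.
  weight 4: 1 codewords.
Minimum distance d = smallest w > 0 with A_w > 0 = 2.
Sanity: Σ A_w = 4 = 2^2 = 4 ✓.


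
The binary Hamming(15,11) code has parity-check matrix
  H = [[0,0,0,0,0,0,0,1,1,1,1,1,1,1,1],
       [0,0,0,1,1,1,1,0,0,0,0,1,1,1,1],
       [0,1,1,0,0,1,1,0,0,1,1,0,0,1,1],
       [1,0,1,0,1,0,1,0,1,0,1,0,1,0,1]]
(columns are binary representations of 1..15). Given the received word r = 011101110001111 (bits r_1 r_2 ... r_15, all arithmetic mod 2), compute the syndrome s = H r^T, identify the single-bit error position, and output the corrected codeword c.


s = (1, 1, 0, 0)^T, error position = 12, corrected codeword c = 011101110000111

Compute s = H r^T mod 2 one row at a time:
  s_1 = 1 + 0 + 0 + 0 + 1 + 1 + 1 + 1 = 5 ≡ 1 (mod 2).
  s_2 = 1 + 0 + 1 + 1 + 1 + 1 + 1 + 1 = 7 ≡ 1 (mod 2).
  s_3 = 1 + 1 + 1 + 1 + 0 + 0 + 1 + 1 = 6 ≡ 0 (mod 2).
  s_4 = 0 + 1 + 0 + 1 + 0 + 0 + 1 + 1 = 4 ≡ 0 (mod 2).
s = (1, 1, 0, 0)^T — this equals column 12 of H (binary 1100), so error is at position 12.
Correct: flip bit 12 of r = 011101110001111 to get c = 011101110000111.


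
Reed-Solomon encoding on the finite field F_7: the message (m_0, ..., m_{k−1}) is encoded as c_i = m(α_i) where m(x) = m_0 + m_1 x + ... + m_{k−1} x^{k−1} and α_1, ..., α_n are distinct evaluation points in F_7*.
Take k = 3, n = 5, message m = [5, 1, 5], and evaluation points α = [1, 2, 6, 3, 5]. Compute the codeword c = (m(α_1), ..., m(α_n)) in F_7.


c = [4, 6, 2, 4, 2]

Message polynomial: m(x) = 5 + 1·x + 5·x^2 (mod 7).
For each evaluation point α_i, compute m(α_i) mod 7:
  α_1 = 1: Horner steps 5 → 6 → 4, so m(1) = 4.
  α_2 = 2: Horner steps 5 → 4 → 6, so m(2) = 6.
  α_3 = 6: Horner steps 5 → 3 → 2, so m(6) = 2.
  α_4 = 3: Horner steps 5 → 2 → 4, so m(3) = 4.
  α_5 = 5: Horner steps 5 → 5 → 2, so m(5) = 2.
Codeword c = [4, 6, 2, 4, 2] ∈ F_7^5.


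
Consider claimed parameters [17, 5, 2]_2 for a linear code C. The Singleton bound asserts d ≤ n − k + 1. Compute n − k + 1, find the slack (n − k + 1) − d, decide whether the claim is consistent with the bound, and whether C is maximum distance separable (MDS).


Singleton RHS = n − k + 1 = 13, slack = 11, bound satisfied, not MDS.

Singleton bound: d ≤ n − k + 1.
Here n = 17, k = 5, so n − k + 1 = 13.
Given d = 2, check d ≤ 13: YES.
Slack = (n − k + 1) − d = 11.
The code is NOT MDS (slack = 11 > 0).
Description: the claimed parameters are [17, 5, 2]_2; such a code would be non-MDS.


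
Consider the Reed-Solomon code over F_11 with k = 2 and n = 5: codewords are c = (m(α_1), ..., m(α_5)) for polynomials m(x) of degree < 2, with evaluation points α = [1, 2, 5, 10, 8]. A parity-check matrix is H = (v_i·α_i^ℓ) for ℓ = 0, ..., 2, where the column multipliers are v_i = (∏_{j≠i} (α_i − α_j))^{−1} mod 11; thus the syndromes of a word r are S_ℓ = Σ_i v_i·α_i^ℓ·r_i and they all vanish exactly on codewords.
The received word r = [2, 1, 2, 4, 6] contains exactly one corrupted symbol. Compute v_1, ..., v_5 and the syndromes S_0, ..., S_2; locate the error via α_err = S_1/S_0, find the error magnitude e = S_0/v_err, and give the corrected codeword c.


S = (1, 5, 3), error at position 3, error magnitude e = 4, c = [2, 1, 9, 4, 6].

Step 1: column multipliers v_i = (∏_{j≠i}(α_i − α_j))^{−1} mod 11.
  i = 1 (α = 1): (1−2)(1−5)(1−10)(1−8) = (−1)·(−4)·(−9)·(−7) = 252 ≡ 10, so v_1 = 10^{−1} = 10 (mod 11).
  i = 2 (α = 2): (2−1)(2−5)(2−10)(2−8) = 1·(−3)·(−8)·(−6) = −144 ≡ 10, so v_2 = 10^{−1} = 10 (mod 11).
  i = 3 (α = 5): (5−1)(5−2)(5−10)(5−8) = 4·3·(−5)·(−3) = 180 ≡ 4, so v_3 = 4^{−1} = 3 (mod 11).
  i = 4 (α = 10): (10−1)(10−2)(10−5)(10−8) = 9·8·5·2 = 720 ≡ 5, so v_4 = 5^{−1} = 9 (mod 11).
  i = 5 (α = 8): (8−1)(8−2)(8−5)(8−10) = 7·6·3·(−2) = −252 ≡ 1, so v_5 = 1^{−1} = 1 (mod 11).
  v = [10, 10, 3, 9, 1].
Step 2: syndromes of r = [2, 1, 2, 4, 6] (all sums mod 11).
  S_0 = Σ v_i r_i = 10·2 + 10·1 + 3·2 + 9·4 + 1·6 = 78 ≡ 1.
  S_1 = Σ v_i α_i r_i = 10·1·2 + 10·2·1 + 3·5·2 + 9·10·4 + 1·8·6 = 478 ≡ 5.
  α_i^2 mod 11 = [1, 4, 3, 1, 9].
  S_2 = Σ v_i α_i^2 r_i = 10·1·2 + 10·4·1 + 3·3·2 + 9·1·4 + 1·9·6 = 168 ≡ 3.
  S = (1, 5, 3) ≠ 0, so r is not a codeword (an error is present).
Step 3: locate the error. For a single error e at position i, S_ℓ = v_i·e·α_i^ℓ, so α_err = S_1/S_0.
  S_0^{−1} = 1^{−1} = 1 (mod 11), so α_err = 5·1 = 5 ≡ 5 = α_3. Error position i = 3.
  Consistency check: S_2/S_1 = 3·9 = 27 ≡ 5 = α_err ✓ (single-error assumption holds).
Step 4: error magnitude e = S_0/v_3 = S_0·∏_{j≠3}(α_3 − α_j) = 1·4 = 4 ≡ 4 (mod 11).
Step 5: correct position 3: c_3 = r_3 − e = 2 − 4 ≡ 9 (mod 11). Hence c = [2, 1, 9, 4, 6].
  Check: interpolating c through the α_i gives m(x) = 3 + 10·x (degree < 2) with m(α_i) = c_i for every i, so c is indeed a codeword.


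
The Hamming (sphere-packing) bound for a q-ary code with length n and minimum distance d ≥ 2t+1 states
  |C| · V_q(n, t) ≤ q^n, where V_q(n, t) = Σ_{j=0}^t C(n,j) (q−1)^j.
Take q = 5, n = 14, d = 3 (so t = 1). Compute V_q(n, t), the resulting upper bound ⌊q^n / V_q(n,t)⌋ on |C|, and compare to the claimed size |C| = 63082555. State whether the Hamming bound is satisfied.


V_q(n, t) = 57, q^n = 6103515625, Hamming bound = 107079221, |C| = 63082555 ≤ bound (satisfied).

Step 1: Compute V_q(n, t) = Σ_{j=0}^1 C(n, j) (q−1)^j.
  j = 0: C(14,0)·(4)^0 = 1·1 = 1.
  j = 1: C(14,1)·(4)^1 = 14·4 = 56.
  V_q(n, t) = 1 + 56 = 57.
Step 2: q^n = 5^14 = 6103515625.
Step 3: Hamming bound ⌊q^n / V_q(n,t)⌋ = ⌊6103515625/57⌋ = 107079221.
Step 4: Compare |C| = 63082555 to 107079221: satisfied.
The claimed |C| lies below the Hamming bound.


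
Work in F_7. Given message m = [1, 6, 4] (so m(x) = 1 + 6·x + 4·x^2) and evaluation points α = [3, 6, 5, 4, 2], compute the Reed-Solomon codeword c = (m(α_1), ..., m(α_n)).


c = [6, 6, 5, 5, 1]

Message polynomial: m(x) = 1 + 6·x + 4·x^2 (mod 7).
For each evaluation point α_i, compute m(α_i) mod 7:
  α_1 = 3: Horner steps 4 → 4 → 6, so m(3) = 6.
  α_2 = 6: Horner steps 4 → 2 → 6, so m(6) = 6.
  α_3 = 5: Horner steps 4 → 5 → 5, so m(5) = 5.
  α_4 = 4: Horner steps 4 → 1 → 5, so m(4) = 5.
  α_5 = 2: Horner steps 4 → 0 → 1, so m(2) = 1.
Codeword c = [6, 6, 5, 5, 1] ∈ F_7^5.


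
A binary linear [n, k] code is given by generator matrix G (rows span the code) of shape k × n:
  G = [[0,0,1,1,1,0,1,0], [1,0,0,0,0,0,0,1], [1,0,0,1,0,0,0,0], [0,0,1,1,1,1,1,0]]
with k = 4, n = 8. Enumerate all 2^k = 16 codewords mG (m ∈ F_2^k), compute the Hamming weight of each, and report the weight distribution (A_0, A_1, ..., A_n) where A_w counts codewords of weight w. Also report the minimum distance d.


Weight distribution: A_0 = 1, A_1 = 1, A_2 = 3, A_3 = 3, A_4 = 3, A_5 = 3, A_6 = 1, A_7 = 1. Minimum distance d = 1.

Enumerate all 2^4 = 16 messages m ∈ F_2^4.
For each, compute codeword c = mG in F_2^8, then tally its weight.
  m = 0000 → c = 00000000, weight = 0.
  m = 1000 → c = 00111010, weight = 4.
  m = 0100 → c = 10000001, weight = 2.
  m = 1100 → c = 10111011, weight = 6.
  m = 0010 → c = 10010000, weight = 2.
  m = 1010 → c = 10101010, weight = 4.
  m = 0110 → c = 00010001, weight = 2.
  m = 1110 → c = 00101011, weight = 4.
  m = 0001 → c = 00111110, weight = 5.
  m = 1001 → c = 00000100, weight = 1.
  m = 0101 → c = 10111111, weight = 7.
  m = 1101 → c = 10000101, weight = 3.
  m = 0011 → c = 10101110, weight = 5.
  m = 1011 → c = 10010100, weight = 3.
  m = 0111 → c = 00101111, weight = 5.
  m = 1111 → c = 00010101, weight = 3.
Tally weights:
  weight 0: 1 codewords.
  weight 1: 1 codewords.
  weight 2: 3 codewords.
  weight 3: 3 codewords.
  weight 4: 3 codewords.
  weight 5: 3 codewords.
  weight 6: 1 codewords.
  weight 7: 1 codewords.
Minimum distance d = smallest w > 0 with A_w > 0 = 1.
Sanity: Σ A_w = 16 = 2^4 = 16 ✓.


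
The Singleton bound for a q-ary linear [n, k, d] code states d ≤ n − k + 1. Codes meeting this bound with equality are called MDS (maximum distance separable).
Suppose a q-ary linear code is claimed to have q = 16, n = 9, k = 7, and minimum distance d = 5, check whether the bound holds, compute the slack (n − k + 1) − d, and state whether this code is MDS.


Singleton RHS = n − k + 1 = 3, slack = -2, bound violated (no such code; not MDS).

Singleton bound: d ≤ n − k + 1.
Here n = 9, k = 7, so n − k + 1 = 3.
Given d = 5, check d ≤ 3: NO.
Slack = (n − k + 1) − d = -2.
The slack is negative: d = 5 exceeds n − k + 1 = 3 by 2, so the Singleton bound is violated and no linear [9, 7, 5]_16 code can exist. In particular it is not MDS (MDS requires d = n − k + 1 exactly).
Description: the claimed parameters are [9, 7, 5]_16; such a code would be impossible (violates the Singleton bound).


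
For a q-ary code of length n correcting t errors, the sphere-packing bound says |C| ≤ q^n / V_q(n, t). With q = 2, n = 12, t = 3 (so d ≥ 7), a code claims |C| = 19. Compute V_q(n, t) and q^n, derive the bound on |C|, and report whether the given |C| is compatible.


V_q(n, t) = 299, q^n = 4096, Hamming bound = 13, |C| = 19 > bound (violated).

Step 1: Compute V_q(n, t) = Σ_{j=0}^3 C(n, j) (q−1)^j.
  j = 0: C(12,0)·(1)^0 = 1·1 = 1.
  j = 1: C(12,1)·(1)^1 = 12·1 = 12.
  j = 2: C(12,2)·(1)^2 = 66·1 = 66.
  j = 3: C(12,3)·(1)^3 = 220·1 = 220.
  V_q(n, t) = 1 + 12 + 66 + 220 = 299.
Step 2: q^n = 2^12 = 4096.
Step 3: Hamming bound ⌊q^n / V_q(n,t)⌋ = ⌊4096/299⌋ = 13.
Step 4: Compare |C| = 19 to 13: violated.
The claimed |C| lies above the Hamming bound, so no 2-ary code of length 12 with d ≥ 7 can have 19 codewords.


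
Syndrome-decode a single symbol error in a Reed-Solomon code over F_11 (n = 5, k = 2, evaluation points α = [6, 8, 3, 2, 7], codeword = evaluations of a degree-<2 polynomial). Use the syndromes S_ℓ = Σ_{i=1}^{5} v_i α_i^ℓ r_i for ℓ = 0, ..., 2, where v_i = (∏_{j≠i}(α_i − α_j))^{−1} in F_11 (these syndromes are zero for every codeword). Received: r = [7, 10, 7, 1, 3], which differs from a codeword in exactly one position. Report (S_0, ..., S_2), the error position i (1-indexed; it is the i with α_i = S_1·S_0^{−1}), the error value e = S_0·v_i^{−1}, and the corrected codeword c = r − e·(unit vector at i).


S = (9, 5, 4), error at position 3, error magnitude e = 10, c = [7, 10, 8, 1, 3].

Step 1: column multipliers v_i = (∏_{j≠i}(α_i − α_j))^{−1} mod 11.
  i = 1 (α = 6): (6−8)(6−3)(6−2)(6−7) = (−2)·3·4·(−1) = 24 ≡ 2, so v_1 = 2^{−1} = 6 (mod 11).
  i = 2 (α = 8): (8−6)(8−3)(8−2)(8−7) = 2·5·6·1 = 60 ≡ 5, so v_2 = 5^{−1} = 9 (mod 11).
  i = 3 (α = 3): (3−6)(3−8)(3−2)(3−7) = (−3)·(−5)·1·(−4) = −60 ≡ 6, so v_3 = 6^{−1} = 2 (mod 11).
  i = 4 (α = 2): (2−6)(2−8)(2−3)(2−7) = (−4)·(−6)·(−1)·(−5) = 120 ≡ 10, so v_4 = 10^{−1} = 10 (mod 11).
  i = 5 (α = 7): (7−6)(7−8)(7−3)(7−2) = 1·(−1)·4·5 = −20 ≡ 2, so v_5 = 2^{−1} = 6 (mod 11).
  v = [6, 9, 2, 10, 6].
Step 2: syndromes of r = [7, 10, 7, 1, 3] (all sums mod 11).
  S_0 = Σ v_i r_i = 6·7 + 9·10 + 2·7 + 10·1 + 6·3 = 174 ≡ 9.
  S_1 = Σ v_i α_i r_i = 6·6·7 + 9·8·10 + 2·3·7 + 10·2·1 + 6·7·3 = 1160 ≡ 5.
  α_i^2 mod 11 = [3, 9, 9, 4, 5].
  S_2 = Σ v_i α_i^2 r_i = 6·3·7 + 9·9·10 + 2·9·7 + 10·4·1 + 6·5·3 = 1192 ≡ 4.
  S = (9, 5, 4) ≠ 0, so r is not a codeword (an error is present).
Step 3: locate the error. For a single error e at position i, S_ℓ = v_i·e·α_i^ℓ, so α_err = S_1/S_0.
  S_0^{−1} = 9^{−1} = 5 (mod 11), so α_err = 5·5 = 25 ≡ 3 = α_3. Error position i = 3.
  Consistency check: S_2/S_1 = 4·9 = 36 ≡ 3 = α_err ✓ (single-error assumption holds).
Step 4: error magnitude e = S_0/v_3 = S_0·∏_{j≠3}(α_3 − α_j) = 9·6 = 54 ≡ 10 (mod 11).
Step 5: correct position 3: c_3 = r_3 − e = 7 − 10 ≡ 8 (mod 11). Hence c = [7, 10, 8, 1, 3].
  Check: interpolating c through the α_i gives m(x) = 9 + 7·x (degree < 2) with m(α_i) = c_i for every i, so c is indeed a codeword.
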